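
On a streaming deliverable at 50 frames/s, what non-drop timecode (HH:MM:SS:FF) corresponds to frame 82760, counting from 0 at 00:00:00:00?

00:27:35:10

82760 ÷ 50 = 1655 full seconds, remainder 10 frames.
1655 s = 0 h 27 min 35 s.
Timecode: 00:27:35:10.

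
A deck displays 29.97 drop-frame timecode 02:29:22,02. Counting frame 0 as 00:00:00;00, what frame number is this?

268592

As if non-drop at 30 labels/s: (2 × 3600 + 29 × 60 + 22) × 30 + 2 = 268862.
Minute boundaries passed: 149; those not divisible by 10: 149 − 14 = 135; dropped labels = 2 × 135 = 270.
Actual frame index = 268862 − 270 = 268592.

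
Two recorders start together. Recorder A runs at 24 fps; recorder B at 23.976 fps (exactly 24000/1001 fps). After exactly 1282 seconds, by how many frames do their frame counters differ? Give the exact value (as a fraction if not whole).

A emits 24 × 1282 = 30768 frames; B emits 24000/1001 × 1282 = 30768000/1001.
Difference = 30768/1001 frames (≈ 30.7373); B is behind A.

30768/1001 frames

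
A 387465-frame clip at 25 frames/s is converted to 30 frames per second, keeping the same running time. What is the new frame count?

Target frames = source frames × (target rate / source rate) = 387465 × (30)/(25) = 387465 × 6/5 = 464958.

464958 frames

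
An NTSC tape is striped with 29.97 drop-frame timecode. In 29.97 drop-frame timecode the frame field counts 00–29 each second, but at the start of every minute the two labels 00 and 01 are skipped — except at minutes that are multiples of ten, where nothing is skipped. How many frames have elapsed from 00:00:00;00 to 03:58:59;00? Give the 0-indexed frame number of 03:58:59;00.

Complete 10-minute blocks: 23, each 17982 frames → 413586.
Remaining 8 whole minutes in the current block: 1800 + 7 × 1798 = 14386 frames.
Within the current minute: 59 × 30 + 0 − 2 = 1768 (labels ;00/;01 skipped at this minute). Total = 413586 + 14386 + 1768 = 429740.

429740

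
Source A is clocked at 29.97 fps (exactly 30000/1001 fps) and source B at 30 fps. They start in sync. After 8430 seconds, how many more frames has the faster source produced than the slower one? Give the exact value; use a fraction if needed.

252900/1001 frames

A emits 30000/1001 × 8430 = 252900000/1001 frames; B emits 30 × 8430 = 252900.
Difference = 252900/1001 frames (≈ 252.6474); B is ahead of A.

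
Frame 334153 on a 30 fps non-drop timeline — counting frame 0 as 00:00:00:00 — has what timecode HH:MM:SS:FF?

334153 ÷ 30 = 11138 full seconds, remainder 13 frames.
11138 s = 3 h 5 min 38 s.
Timecode: 03:05:38:13.

03:05:38:13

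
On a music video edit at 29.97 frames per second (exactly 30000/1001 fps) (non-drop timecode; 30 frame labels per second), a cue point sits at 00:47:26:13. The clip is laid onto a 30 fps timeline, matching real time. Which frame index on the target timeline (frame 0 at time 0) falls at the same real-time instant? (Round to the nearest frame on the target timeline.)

frame 85478

Source frame index: (0×3600 + 47×60 + 26) × 30 + 13 = 85393.
Real time: 85393 / (30000/1001) = 85478393/30000 s.
Target frame: (85478393/30000) × (30) = 85478393/1000 ≈ 85478.393 → 85478.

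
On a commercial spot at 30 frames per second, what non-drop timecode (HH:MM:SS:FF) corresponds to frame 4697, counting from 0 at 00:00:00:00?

4697 ÷ 30 = 156 full seconds, remainder 17 frames.
156 s = 0 h 2 min 36 s.
Timecode: 00:02:36:17.

00:02:36:17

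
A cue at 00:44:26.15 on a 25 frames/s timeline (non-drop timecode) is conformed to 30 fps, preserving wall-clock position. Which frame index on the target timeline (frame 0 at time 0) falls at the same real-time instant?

frame 79998

Source frame index: (0×3600 + 44×60 + 26) × 25 + 15 = 66665.
Real time: 66665 / (25) = 13333/5 s.
Target frame: (13333/5) × (30) = 79998.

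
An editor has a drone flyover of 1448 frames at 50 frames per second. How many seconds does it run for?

Running time = 1448 / (50) = 28.96 s.

28.96 seconds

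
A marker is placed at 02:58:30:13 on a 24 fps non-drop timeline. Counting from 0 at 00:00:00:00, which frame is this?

257053

Total seconds to the label: (2 × 3600 + 58 × 60 + 30) = 10710.
Frame index = 10710 × 24 + 13 = 257053.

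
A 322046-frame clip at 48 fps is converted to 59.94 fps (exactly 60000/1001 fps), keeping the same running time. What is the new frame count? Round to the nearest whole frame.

402155 frames

Frames at target rate = 322046 × (60000/1001) / (48) = 402557500/1001 ≈ 402155.345.
Nearest whole frame: 402155.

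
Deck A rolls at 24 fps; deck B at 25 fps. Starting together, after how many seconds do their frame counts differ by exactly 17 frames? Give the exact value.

The gap grows by |25 − 24| = 1 frame per second.
Time for a 17-frame gap: 17 ÷ (1) = 17 s.

17 seconds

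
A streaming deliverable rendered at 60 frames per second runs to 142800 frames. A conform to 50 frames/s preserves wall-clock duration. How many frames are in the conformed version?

Target frames = source frames × (target rate / source rate) = 142800 × (50)/(60) = 142800 × 5/6 = 119000.

119000 frames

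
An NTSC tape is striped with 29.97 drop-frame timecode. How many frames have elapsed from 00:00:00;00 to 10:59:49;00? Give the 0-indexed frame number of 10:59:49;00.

1186482

Complete 10-minute blocks: 65, each 17982 frames → 1168830.
Remaining 9 whole minutes in the current block: 1800 + 8 × 1798 = 16184 frames.
Within the current minute: 49 × 30 + 0 − 2 = 1468 (labels ;00/;01 skipped at this minute). Total = 1168830 + 16184 + 1468 = 1186482.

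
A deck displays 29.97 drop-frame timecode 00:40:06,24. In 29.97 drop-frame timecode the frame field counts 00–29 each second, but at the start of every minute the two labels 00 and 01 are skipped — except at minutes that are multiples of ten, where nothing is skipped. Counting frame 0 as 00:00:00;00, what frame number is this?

72132

Complete 10-minute blocks: 4, each 17982 frames → 71928.
Remaining 0 whole minutes in the current block: 0 frames.
Within the current minute: 6 × 30 + 24 = 204. Total = 71928 + 0 + 204 = 72132.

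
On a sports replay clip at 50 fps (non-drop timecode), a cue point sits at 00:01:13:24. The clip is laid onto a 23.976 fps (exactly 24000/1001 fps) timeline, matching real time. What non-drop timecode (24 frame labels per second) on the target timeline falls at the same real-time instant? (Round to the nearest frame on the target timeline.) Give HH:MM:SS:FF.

00:01:13:10

Source frame index: (0×3600 + 1×60 + 13) × 50 + 24 = 3674.
Real time: 3674 / (50) = 1837/25 s.
Target frame: (1837/25) × (24000/1001) = 160320/91 ≈ 1761.758 → 1762.
At 24 labels/s: frame 1762 → 00:01:13:10.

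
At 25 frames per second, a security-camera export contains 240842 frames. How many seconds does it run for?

9633.68 seconds

Running time = 240842 / (25) = 9633.68 s.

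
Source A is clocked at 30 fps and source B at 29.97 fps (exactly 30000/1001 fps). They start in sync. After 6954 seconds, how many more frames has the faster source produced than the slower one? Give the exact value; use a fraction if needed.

208620/1001 frames

A emits 30 × 6954 = 208620 frames; B emits 30000/1001 × 6954 = 208620000/1001.
Difference = 208620/1001 frames (≈ 208.4116); B is behind A.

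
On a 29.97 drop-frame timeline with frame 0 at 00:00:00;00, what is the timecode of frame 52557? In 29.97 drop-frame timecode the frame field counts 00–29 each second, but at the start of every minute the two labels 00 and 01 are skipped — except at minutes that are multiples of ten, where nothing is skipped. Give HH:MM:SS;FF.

00:29:13;21

Ten DF minutes hold 17982 frames, so frame 52557 lies in block 2 (frames 35964–53945) with 16593 frames into that block.
The block's first minute is 1800 frames and the rest 1798 each; 16593 frames reaches minute 9, so 2 × 18 + 9 × 2 = 54 labels have been skipped so far.
Adding those back, label number 52557 + 54 = 52611 at 30 labels/s is 1753 s + 21 f = 0 h 29 min 13 s frame 21, i.e. 00:29:13;21.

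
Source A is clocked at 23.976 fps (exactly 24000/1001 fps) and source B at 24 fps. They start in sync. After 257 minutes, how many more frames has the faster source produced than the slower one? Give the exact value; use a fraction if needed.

257 min = 15420 s.
A emits 24000/1001 × 15420 = 370080000/1001 frames; B emits 24 × 15420 = 370080.
Difference = 370080/1001 frames (≈ 369.7103); B is ahead of A.

370080/1001 frames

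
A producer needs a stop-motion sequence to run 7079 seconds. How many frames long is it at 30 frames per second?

Frames = 7079 × 30 = 212370.

212370 frames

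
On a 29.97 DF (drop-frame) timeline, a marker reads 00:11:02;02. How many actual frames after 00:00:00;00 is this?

As if non-drop at 30 labels/s: (0 × 3600 + 11 × 60 + 2) × 30 + 2 = 19862.
Minute boundaries passed: 11; those not divisible by 10: 11 − 1 = 10; dropped labels = 2 × 10 = 20.
Actual frame index = 19862 − 20 = 19842.

19842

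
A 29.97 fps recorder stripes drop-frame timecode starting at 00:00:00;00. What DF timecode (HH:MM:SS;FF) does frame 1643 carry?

00:00:54;23

Each 10-minute DF block holds 10 × 60 × 30 − 9 × 2 = 17982 frames. 1643 ÷ 17982 → 0 full blocks, remainder 1643.
Within the partial block the first minute is 1800 frames and each further minute 1798, so 0 further minute boundaries passed. Total skipped labels = 18 × 0 + 2 × 0 = 0.
Non-drop label index = 1643 + 0 = 1643; at 30 labels/s that is 00:00:54:23, i.e. DF 00:00:54;23.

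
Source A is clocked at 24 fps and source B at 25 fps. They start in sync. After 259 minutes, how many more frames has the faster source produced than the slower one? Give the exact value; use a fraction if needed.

15540 frames

259 min = 15540 s.
A emits 24 × 15540 = 372960 frames; B emits 25 × 15540 = 388500.
Difference = 15540 frames; B is ahead of A.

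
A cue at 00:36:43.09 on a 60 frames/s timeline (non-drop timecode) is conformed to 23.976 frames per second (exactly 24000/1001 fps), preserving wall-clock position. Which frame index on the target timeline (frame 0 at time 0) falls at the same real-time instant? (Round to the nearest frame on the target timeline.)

frame 52823

Source frame index: (0×3600 + 36×60 + 43) × 60 + 9 = 132189.
Real time: 132189 / (60) = 44063/20 s.
Target frame: (44063/20) × (24000/1001) = 52875600/1001 ≈ 52822.777 → 52823.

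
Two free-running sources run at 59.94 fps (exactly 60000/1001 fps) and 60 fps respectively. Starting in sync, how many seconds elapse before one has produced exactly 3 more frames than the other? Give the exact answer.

The gap grows by |60 − 60000/1001| = 60/1001 frames per second.
Time for a 3-frame gap: 3 ÷ (60/1001) = 50.05 s.

50.05 seconds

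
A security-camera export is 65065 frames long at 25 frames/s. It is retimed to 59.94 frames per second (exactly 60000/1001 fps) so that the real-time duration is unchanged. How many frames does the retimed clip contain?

156000 frames

Target frames = source frames × (target rate / source rate) = 65065 × (60000/1001)/(25) = 65065 × 2400/1001 = 156000.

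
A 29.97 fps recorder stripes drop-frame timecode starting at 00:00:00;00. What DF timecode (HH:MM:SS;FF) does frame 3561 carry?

Ten DF minutes hold 17982 frames, so frame 3561 lies in block 0 (frames 0–17981) with 3561 frames into that block.
The block's first minute is 1800 frames and the rest 1798 each; 3561 frames reaches minute 1, so 0 × 18 + 1 × 2 = 2 labels have been skipped so far.
Adding those back, label number 3561 + 2 = 3563 at 30 labels/s is 118 s + 23 f = 0 h 1 min 58 s frame 23, i.e. 00:01:58;23.

00:01:58;23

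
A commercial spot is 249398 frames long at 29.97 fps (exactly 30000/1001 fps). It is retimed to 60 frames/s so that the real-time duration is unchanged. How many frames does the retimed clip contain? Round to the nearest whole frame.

499295 frames

Frames at target rate = 249398 × (60) / (30000/1001) = 124823699/250 ≈ 499294.796.
Nearest whole frame: 499295.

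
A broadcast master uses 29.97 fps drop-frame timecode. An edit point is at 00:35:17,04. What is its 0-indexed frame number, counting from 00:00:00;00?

As if non-drop at 30 labels/s: (0 × 3600 + 35 × 60 + 17) × 30 + 4 = 63514.
Minute boundaries passed: 35; those not divisible by 10: 35 − 3 = 32; dropped labels = 2 × 32 = 64.
Actual frame index = 63514 − 64 = 63450.

63450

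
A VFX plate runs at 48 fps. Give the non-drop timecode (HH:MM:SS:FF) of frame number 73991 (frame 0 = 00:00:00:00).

00:25:41:23

73991 ÷ 48 = 1541 full seconds, remainder 23 frames.
1541 s = 0 h 25 min 41 s.
Timecode: 00:25:41:23.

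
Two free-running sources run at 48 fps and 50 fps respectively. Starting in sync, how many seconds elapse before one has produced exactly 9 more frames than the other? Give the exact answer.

4.5 seconds

The gap grows by |50 − 48| = 2 frames per second.
Time for a 9-frame gap: 9 ÷ (2) = 4.5 s.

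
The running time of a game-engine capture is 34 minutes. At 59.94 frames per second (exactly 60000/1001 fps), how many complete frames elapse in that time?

34 min = 2040 s.
Frames = 2040 × 60000/1001 = 122400000/1001 ≈ 122277.7223.
Complete frames: 122277.

122277 frames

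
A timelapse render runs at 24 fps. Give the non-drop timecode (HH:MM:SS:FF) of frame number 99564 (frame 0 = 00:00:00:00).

01:09:08:12

99564 ÷ 24 = 4148 full seconds, remainder 12 frames.
4148 s = 1 h 9 min 8 s.
Timecode: 01:09:08:12.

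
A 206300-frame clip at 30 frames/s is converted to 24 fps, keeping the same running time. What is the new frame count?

165040 frames

Target frames = source frames × (target rate / source rate) = 206300 × (24)/(30) = 206300 × 4/5 = 165040.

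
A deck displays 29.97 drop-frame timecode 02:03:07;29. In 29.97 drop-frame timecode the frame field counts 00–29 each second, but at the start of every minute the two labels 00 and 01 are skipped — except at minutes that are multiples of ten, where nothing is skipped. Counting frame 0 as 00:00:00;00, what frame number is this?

Complete 10-minute blocks: 12, each 17982 frames → 215784.
Remaining 3 whole minutes in the current block: 1800 + 2 × 1798 = 5396 frames.
Within the current minute: 7 × 30 + 29 − 2 = 237 (labels ;00/;01 skipped at this minute). Total = 215784 + 5396 + 237 = 221417.

221417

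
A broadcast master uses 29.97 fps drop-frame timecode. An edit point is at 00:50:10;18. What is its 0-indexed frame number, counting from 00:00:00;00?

As if non-drop at 30 labels/s: (0 × 3600 + 50 × 60 + 10) × 30 + 18 = 90318.
Minute boundaries passed: 50; those not divisible by 10: 50 − 5 = 45; dropped labels = 2 × 45 = 90.
Actual frame index = 90318 − 90 = 90228.

90228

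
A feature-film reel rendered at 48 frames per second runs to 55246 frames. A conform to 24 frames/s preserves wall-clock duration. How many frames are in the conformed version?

Target frames = source frames × (target rate / source rate) = 55246 × (24)/(48) = 55246 × 1/2 = 27623.

27623 frames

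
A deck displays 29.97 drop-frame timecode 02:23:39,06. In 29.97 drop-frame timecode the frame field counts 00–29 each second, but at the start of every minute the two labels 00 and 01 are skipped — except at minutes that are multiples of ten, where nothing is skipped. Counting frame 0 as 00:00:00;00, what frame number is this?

Complete 10-minute blocks: 14, each 17982 frames → 251748.
Remaining 3 whole minutes in the current block: 1800 + 2 × 1798 = 5396 frames.
Within the current minute: 39 × 30 + 6 − 2 = 1174 (labels ;00/;01 skipped at this minute). Total = 251748 + 5396 + 1174 = 258318.

258318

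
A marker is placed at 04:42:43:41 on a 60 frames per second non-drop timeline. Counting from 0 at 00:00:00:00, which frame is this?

frame 1017821

Total seconds to the label: (4 × 3600 + 42 × 60 + 43) = 16963.
Frame index = 16963 × 60 + 41 = 1017821.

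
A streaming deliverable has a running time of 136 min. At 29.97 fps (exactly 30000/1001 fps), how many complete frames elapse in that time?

136 min = 8160 s.
Frames = 8160 × 30000/1001 = 244800000/1001 ≈ 244555.4446.
Complete frames: 244555.

244555 frames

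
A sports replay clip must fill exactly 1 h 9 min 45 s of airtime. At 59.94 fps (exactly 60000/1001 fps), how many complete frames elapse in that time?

1 h 9 min 45 s = 4185 s.
Frames = 4185 × 60000/1001 = 251100000/1001 ≈ 250849.1508.
Complete frames: 250849.

250849 frames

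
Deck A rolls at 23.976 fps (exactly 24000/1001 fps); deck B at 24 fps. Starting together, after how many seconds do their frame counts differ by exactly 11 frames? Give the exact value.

11011/24 seconds

The gap grows by |24 − 24000/1001| = 24/1001 frames per second.
Time for a 11-frame gap: 11 ÷ (24/1001) = 11011/24 s.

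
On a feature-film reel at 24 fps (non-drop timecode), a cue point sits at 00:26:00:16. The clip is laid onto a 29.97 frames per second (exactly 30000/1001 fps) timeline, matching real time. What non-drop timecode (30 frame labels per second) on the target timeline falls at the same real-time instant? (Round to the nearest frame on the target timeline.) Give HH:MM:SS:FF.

Source frame index: (0×3600 + 26×60 + 0) × 24 + 16 = 37456.
Real time: 37456 / (24) = 4682/3 s.
Target frame: (4682/3) × (30000/1001) = 46820000/1001 ≈ 46773.227 → 46773.
At 30 labels/s: frame 46773 → 00:25:59:03.

00:25:59:03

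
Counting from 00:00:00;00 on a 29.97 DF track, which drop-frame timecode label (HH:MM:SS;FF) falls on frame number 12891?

Ten DF minutes hold 17982 frames, so frame 12891 lies in block 0 (frames 0–17981) with 12891 frames into that block.
The block's first minute is 1800 frames and the rest 1798 each; 12891 frames reaches minute 7, so 0 × 18 + 7 × 2 = 14 labels have been skipped so far.
Adding those back, label number 12891 + 14 = 12905 at 30 labels/s is 430 s + 5 f = 0 h 7 min 10 s frame 5, i.e. 00:07:10;05.

00:07:10;05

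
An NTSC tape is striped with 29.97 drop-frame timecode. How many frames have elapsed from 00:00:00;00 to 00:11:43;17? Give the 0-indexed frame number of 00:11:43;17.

21087

Complete 10-minute blocks: 1, each 17982 frames → 17982.
Remaining 1 whole minute in the current block: 1800 + 0 × 1798 = 1800 frames.
Within the current minute: 43 × 30 + 17 − 2 = 1305 (labels ;00/;01 skipped at this minute). Total = 17982 + 1800 + 1305 = 21087.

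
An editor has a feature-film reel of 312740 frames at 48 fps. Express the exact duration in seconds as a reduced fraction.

Running time = 312740 ÷ (48) = 312740 × 1/48 = 78185/12 s.

78185/12 seconds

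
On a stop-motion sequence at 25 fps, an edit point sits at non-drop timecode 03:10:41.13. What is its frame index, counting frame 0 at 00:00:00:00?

frame 286038

Total seconds to the label: (3 × 3600 + 10 × 60 + 41) = 11441.
Frame index = 11441 × 25 + 13 = 286038.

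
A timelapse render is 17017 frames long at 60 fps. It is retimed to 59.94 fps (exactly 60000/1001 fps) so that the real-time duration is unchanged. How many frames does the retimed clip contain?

Target frames = source frames × (target rate / source rate) = 17017 × (60000/1001)/(60) = 17017 × 1000/1001 = 17000.

17000 frames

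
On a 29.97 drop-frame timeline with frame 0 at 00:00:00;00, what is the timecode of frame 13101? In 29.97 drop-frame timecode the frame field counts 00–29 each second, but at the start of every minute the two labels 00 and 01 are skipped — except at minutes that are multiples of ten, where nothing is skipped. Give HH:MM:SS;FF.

00:07:17;05

Ten DF minutes hold 17982 frames, so frame 13101 lies in block 0 (frames 0–17981) with 13101 frames into that block.
The block's first minute is 1800 frames and the rest 1798 each; 13101 frames reaches minute 7, so 0 × 18 + 7 × 2 = 14 labels have been skipped so far.
Adding those back, label number 13101 + 14 = 13115 at 30 labels/s is 437 s + 5 f = 0 h 7 min 17 s frame 5, i.e. 00:07:17;05.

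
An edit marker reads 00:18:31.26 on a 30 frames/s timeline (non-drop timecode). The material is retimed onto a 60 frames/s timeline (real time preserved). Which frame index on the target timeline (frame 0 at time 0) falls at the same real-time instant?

Source frame index: (0×3600 + 18×60 + 31) × 30 + 26 = 33356.
Real time: 33356 / (30) = 16678/15 s.
Target frame: (16678/15) × (60) = 66712.

frame 66712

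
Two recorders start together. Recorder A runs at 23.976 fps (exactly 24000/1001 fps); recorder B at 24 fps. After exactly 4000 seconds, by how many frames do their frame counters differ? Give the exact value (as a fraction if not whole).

A emits 24000/1001 × 4000 = 96000000/1001 frames; B emits 24 × 4000 = 96000.
Difference = 96000/1001 frames (≈ 95.9041); B is ahead of A.

96000/1001 frames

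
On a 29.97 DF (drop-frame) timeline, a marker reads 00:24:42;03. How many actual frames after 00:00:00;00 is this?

As if non-drop at 30 labels/s: (0 × 3600 + 24 × 60 + 42) × 30 + 3 = 44463.
Minute boundaries passed: 24; those not divisible by 10: 24 − 2 = 22; dropped labels = 2 × 22 = 44.
Actual frame index = 44463 − 44 = 44419.

44419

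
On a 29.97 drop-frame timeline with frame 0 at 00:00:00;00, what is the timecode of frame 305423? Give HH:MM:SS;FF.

02:49:50;29

Each 10-minute DF block holds 10 × 60 × 30 − 9 × 2 = 17982 frames. 305423 ÷ 17982 → 16 full blocks, remainder 17711.
Within the partial block the first minute is 1800 frames and each further minute 1798, so 9 further minute boundaries passed. Total skipped labels = 18 × 16 + 2 × 9 = 306.
Non-drop label index = 305423 + 306 = 305729; at 30 labels/s that is 02:49:50:29, i.e. DF 02:49:50;29.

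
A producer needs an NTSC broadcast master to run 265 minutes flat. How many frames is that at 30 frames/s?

477000 frames

265 min = 15900 s.
Frames = 15900 × 30 = 477000.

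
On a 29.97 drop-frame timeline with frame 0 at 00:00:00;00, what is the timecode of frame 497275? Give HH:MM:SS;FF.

Each 10-minute DF block holds 10 × 60 × 30 − 9 × 2 = 17982 frames. 497275 ÷ 17982 → 27 full blocks, remainder 11761.
Within the partial block the first minute is 1800 frames and each further minute 1798, so 6 further minute boundaries passed. Total skipped labels = 18 × 27 + 2 × 6 = 498.
Non-drop label index = 497275 + 498 = 497773; at 30 labels/s that is 04:36:32:13, i.e. DF 04:36:32;13.

04:36:32;13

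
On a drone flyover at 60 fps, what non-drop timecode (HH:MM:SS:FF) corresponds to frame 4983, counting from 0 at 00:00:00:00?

00:01:23:03

4983 ÷ 60 = 83 full seconds, remainder 3 frames.
83 s = 0 h 1 min 23 s.
Timecode: 00:01:23:03.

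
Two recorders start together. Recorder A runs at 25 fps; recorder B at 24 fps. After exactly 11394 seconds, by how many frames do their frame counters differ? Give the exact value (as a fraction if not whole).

11394 frames

A emits 25 × 11394 = 284850 frames; B emits 24 × 11394 = 273456.
Difference = 11394 frames; B is behind A.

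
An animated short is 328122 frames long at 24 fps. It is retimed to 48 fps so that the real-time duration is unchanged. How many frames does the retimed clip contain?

656244 frames

Target frames = source frames × (target rate / source rate) = 328122 × (48)/(24) = 328122 × 2 = 656244.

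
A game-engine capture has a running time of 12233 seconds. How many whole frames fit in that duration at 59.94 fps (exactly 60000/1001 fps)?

Frames = 12233 × 60000/1001 = 56460000/77 ≈ 733246.7532.
Complete frames: 733246.

733246 frames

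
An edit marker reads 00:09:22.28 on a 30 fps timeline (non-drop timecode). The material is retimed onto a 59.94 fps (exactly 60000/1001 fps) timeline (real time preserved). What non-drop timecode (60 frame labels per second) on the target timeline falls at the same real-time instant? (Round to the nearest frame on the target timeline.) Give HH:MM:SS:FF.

Source frame index: (0×3600 + 9×60 + 22) × 30 + 28 = 16888.
Real time: 16888 / (30) = 8444/15 s.
Target frame: (8444/15) × (60000/1001) = 33776000/1001 ≈ 33742.258 → 33742.
At 60 labels/s: frame 33742 → 00:09:22:22.

00:09:22:22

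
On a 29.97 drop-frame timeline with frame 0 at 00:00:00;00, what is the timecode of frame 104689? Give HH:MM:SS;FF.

00:58:13;05

Ten DF minutes hold 17982 frames, so frame 104689 lies in block 5 (frames 89910–107891) with 14779 frames into that block.
The block's first minute is 1800 frames and the rest 1798 each; 14779 frames reaches minute 8, so 5 × 18 + 8 × 2 = 106 labels have been skipped so far.
Adding those back, label number 104689 + 106 = 104795 at 30 labels/s is 3493 s + 5 f = 0 h 58 min 13 s frame 5, i.e. 00:58:13;05.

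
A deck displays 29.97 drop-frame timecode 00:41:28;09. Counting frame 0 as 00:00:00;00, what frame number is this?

Complete 10-minute blocks: 4, each 17982 frames → 71928.
Remaining 1 whole minute in the current block: 1800 + 0 × 1798 = 1800 frames.
Within the current minute: 28 × 30 + 9 − 2 = 847 (labels ;00/;01 skipped at this minute). Total = 71928 + 1800 + 847 = 74575.

74575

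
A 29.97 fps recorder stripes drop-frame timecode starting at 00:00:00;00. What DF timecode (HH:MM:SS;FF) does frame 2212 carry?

Each 10-minute DF block holds 10 × 60 × 30 − 9 × 2 = 17982 frames. 2212 ÷ 17982 → 0 full blocks, remainder 2212.
Within the partial block the first minute is 1800 frames and each further minute 1798, so 1 further minute boundary passed. Total skipped labels = 18 × 0 + 2 × 1 = 2.
Non-drop label index = 2212 + 2 = 2214; at 30 labels/s that is 00:01:13:24, i.e. DF 00:01:13;24.

00:01:13;24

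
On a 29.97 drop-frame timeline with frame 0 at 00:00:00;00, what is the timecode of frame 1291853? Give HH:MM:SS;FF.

Each 10-minute DF block holds 10 × 60 × 30 − 9 × 2 = 17982 frames. 1291853 ÷ 17982 → 71 full blocks, remainder 15131.
Within the partial block the first minute is 1800 frames and each further minute 1798, so 8 further minute boundaries passed. Total skipped labels = 18 × 71 + 2 × 8 = 1294.
Non-drop label index = 1291853 + 1294 = 1293147; at 30 labels/s that is 11:58:24:27, i.e. DF 11:58:24;27.

11:58:24;27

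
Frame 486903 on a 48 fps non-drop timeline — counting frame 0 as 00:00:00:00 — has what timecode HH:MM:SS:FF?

02:49:03:39

486903 ÷ 48 = 10143 full seconds, remainder 39 frames.
10143 s = 2 h 49 min 3 s.
Timecode: 02:49:03:39.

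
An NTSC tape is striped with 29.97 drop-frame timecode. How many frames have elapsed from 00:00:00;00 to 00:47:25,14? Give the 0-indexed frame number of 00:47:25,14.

Complete 10-minute blocks: 4, each 17982 frames → 71928.
Remaining 7 whole minutes in the current block: 1800 + 6 × 1798 = 12588 frames.
Within the current minute: 25 × 30 + 14 − 2 = 762 (labels ;00/;01 skipped at this minute). Total = 71928 + 12588 + 762 = 85278.

85278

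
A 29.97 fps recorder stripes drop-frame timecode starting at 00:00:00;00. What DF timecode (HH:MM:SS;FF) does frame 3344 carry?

Ten DF minutes hold 17982 frames, so frame 3344 lies in block 0 (frames 0–17981) with 3344 frames into that block.
The block's first minute is 1800 frames and the rest 1798 each; 3344 frames reaches minute 1, so 0 × 18 + 1 × 2 = 2 labels have been skipped so far.
Adding those back, label number 3344 + 2 = 3346 at 30 labels/s is 111 s + 16 f = 0 h 1 min 51 s frame 16, i.e. 00:01:51;16.

00:01:51;16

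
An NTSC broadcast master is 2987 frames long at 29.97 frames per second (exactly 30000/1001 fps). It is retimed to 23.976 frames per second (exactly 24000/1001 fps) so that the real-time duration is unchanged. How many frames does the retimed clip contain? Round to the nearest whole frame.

2390 frames

Frames at target rate = 2987 × (24000/1001) / (30000/1001) = 11948/5 ≈ 2389.600.
Nearest whole frame: 2390.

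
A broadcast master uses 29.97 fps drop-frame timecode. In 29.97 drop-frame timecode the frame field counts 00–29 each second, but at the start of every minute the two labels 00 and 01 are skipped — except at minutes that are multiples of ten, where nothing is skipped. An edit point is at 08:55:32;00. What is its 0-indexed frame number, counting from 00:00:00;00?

As if non-drop at 30 labels/s: (8 × 3600 + 55 × 60 + 32) × 30 + 0 = 963960.
Minute boundaries passed: 535; those not divisible by 10: 535 − 53 = 482; dropped labels = 2 × 482 = 964.
Actual frame index = 963960 − 964 = 962996.

962996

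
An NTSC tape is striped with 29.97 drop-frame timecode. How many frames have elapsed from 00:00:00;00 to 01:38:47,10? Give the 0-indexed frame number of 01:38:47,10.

As if non-drop at 30 labels/s: (1 × 3600 + 38 × 60 + 47) × 30 + 10 = 177820.
Minute boundaries passed: 98; those not divisible by 10: 98 − 9 = 89; dropped labels = 2 × 89 = 178.
Actual frame index = 177820 − 178 = 177642.

177642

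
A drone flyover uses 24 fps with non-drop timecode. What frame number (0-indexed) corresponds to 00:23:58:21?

frame 34533

Total seconds to the label: (0 × 3600 + 23 × 60 + 58) = 1438.
Frame index = 1438 × 24 + 21 = 34533.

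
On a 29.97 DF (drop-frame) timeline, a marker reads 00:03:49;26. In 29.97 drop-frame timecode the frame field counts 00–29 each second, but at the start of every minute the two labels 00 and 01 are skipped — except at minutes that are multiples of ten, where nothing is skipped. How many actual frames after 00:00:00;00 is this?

6890

Complete 10-minute blocks: 0, each 17982 frames → 0.
Remaining 3 whole minutes in the current block: 1800 + 2 × 1798 = 5396 frames.
Within the current minute: 49 × 30 + 26 − 2 = 1494 (labels ;00/;01 skipped at this minute). Total = 0 + 5396 + 1494 = 6890.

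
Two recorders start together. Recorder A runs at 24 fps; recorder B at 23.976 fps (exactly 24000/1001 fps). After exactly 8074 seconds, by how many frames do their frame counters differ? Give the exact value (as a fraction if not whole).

A emits 24 × 8074 = 193776 frames; B emits 24000/1001 × 8074 = 17616000/91.
Difference = 17616/91 frames (≈ 193.5824); B is behind A.

17616/91 frames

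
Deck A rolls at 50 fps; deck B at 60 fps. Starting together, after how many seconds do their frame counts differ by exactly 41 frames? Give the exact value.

4.1 seconds

The gap grows by |60 − 50| = 10 frames per second.
Time for a 41-frame gap: 41 ÷ (10) = 4.1 s.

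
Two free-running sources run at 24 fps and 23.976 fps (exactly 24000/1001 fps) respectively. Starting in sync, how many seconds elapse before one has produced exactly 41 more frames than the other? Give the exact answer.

The gap grows by |24000/1001 − 24| = 24/1001 frames per second.
Time for a 41-frame gap: 41 ÷ (24/1001) = 41041/24 s.

41041/24 seconds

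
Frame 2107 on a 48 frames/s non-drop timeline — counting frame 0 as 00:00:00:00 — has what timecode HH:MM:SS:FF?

2107 ÷ 48 = 43 full seconds, remainder 43 frames.
43 s = 0 h 0 min 43 s.
Timecode: 00:00:43:43.

00:00:43:43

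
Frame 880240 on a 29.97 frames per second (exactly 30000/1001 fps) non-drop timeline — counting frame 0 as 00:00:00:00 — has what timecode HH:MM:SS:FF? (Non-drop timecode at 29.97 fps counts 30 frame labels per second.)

08:09:01:10

880240 ÷ 30 = 29341 full seconds, remainder 10 frames.
29341 s = 8 h 9 min 1 s.
Timecode: 08:09:01:10.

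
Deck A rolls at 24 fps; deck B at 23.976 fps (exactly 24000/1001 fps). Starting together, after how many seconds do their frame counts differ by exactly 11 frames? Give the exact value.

The gap grows by |24000/1001 − 24| = 24/1001 frames per second.
Time for a 11-frame gap: 11 ÷ (24/1001) = 11011/24 s.

11011/24 seconds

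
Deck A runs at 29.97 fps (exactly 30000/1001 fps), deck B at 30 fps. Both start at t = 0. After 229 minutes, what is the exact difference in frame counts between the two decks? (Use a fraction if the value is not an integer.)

229 min = 13740 s.
A emits 30000/1001 × 13740 = 412200000/1001 frames; B emits 30 × 13740 = 412200.
Difference = 412200/1001 frames (≈ 411.7882); B is ahead of A.

412200/1001 frames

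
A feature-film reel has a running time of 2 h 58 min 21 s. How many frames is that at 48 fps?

513648 frames

2 h 58 min 21 s = 10701 s.
Frames = 10701 × 48 = 513648.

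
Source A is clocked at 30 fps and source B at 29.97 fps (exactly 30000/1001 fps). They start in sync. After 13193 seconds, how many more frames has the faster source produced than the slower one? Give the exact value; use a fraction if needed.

395790/1001 frames

A emits 30 × 13193 = 395790 frames; B emits 30000/1001 × 13193 = 395790000/1001.
Difference = 395790/1001 frames (≈ 395.3946); B is behind A.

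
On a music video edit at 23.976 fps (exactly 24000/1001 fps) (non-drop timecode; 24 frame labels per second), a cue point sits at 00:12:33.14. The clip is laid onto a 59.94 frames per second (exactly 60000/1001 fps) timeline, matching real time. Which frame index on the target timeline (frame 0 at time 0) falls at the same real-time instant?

frame 45215

Source frame index: (0×3600 + 12×60 + 33) × 24 + 14 = 18086.
Real time: 18086 / (24000/1001) = 9052043/12000 s.
Target frame: (9052043/12000) × (60000/1001) = 45215.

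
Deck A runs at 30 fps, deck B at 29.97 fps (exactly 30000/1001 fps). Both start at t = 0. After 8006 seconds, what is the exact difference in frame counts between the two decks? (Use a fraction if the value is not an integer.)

A emits 30 × 8006 = 240180 frames; B emits 30000/1001 × 8006 = 240180000/1001.
Difference = 240180/1001 frames (≈ 239.9401); B is behind A.

240180/1001 frames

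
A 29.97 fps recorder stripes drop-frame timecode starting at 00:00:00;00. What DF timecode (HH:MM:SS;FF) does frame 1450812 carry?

13:26:48;24

Each 10-minute DF block holds 10 × 60 × 30 − 9 × 2 = 17982 frames. 1450812 ÷ 17982 → 80 full blocks, remainder 12252.
Within the partial block the first minute is 1800 frames and each further minute 1798, so 6 further minute boundaries passed. Total skipped labels = 18 × 80 + 2 × 6 = 1452.
Non-drop label index = 1450812 + 1452 = 1452264; at 30 labels/s that is 13:26:48:24, i.e. DF 13:26:48;24.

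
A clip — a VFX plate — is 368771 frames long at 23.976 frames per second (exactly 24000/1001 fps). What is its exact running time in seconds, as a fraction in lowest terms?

Running time = 368771 ÷ (24000/1001) = 368771 × 1001/24000 = 369139771/24000 s.

369139771/24000 seconds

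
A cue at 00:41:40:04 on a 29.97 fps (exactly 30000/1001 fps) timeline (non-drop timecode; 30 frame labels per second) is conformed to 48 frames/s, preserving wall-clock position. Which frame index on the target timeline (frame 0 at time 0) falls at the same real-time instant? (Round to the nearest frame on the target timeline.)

frame 120126

Source frame index: (0×3600 + 41×60 + 40) × 30 + 4 = 75004.
Real time: 75004 / (30000/1001) = 18769751/7500 s.
Target frame: (18769751/7500) × (48) = 75079004/625 ≈ 120126.406 → 120126.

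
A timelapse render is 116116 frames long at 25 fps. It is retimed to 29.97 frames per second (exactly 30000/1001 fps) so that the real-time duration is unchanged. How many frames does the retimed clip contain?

139200 frames

Target frames = source frames × (target rate / source rate) = 116116 × (30000/1001)/(25) = 116116 × 1200/1001 = 139200.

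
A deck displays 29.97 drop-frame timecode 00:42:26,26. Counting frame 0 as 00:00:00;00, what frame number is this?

As if non-drop at 30 labels/s: (0 × 3600 + 42 × 60 + 26) × 30 + 26 = 76406.
Minute boundaries passed: 42; those not divisible by 10: 42 − 4 = 38; dropped labels = 2 × 38 = 76.
Actual frame index = 76406 − 76 = 76330.

76330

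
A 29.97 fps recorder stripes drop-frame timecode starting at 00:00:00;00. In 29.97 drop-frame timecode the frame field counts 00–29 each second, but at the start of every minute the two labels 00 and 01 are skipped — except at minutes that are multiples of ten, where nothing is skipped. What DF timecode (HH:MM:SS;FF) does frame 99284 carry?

00:55:12;24

Ten DF minutes hold 17982 frames, so frame 99284 lies in block 5 (frames 89910–107891) with 9374 frames into that block.
The block's first minute is 1800 frames and the rest 1798 each; 9374 frames reaches minute 5, so 5 × 18 + 5 × 2 = 100 labels have been skipped so far.
Adding those back, label number 99284 + 100 = 99384 at 30 labels/s is 3312 s + 24 f = 0 h 55 min 12 s frame 24, i.e. 00:55:12;24.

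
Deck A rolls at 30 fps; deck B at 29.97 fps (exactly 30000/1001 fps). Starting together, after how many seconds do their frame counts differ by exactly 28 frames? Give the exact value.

The gap grows by |30000/1001 − 30| = 30/1001 frames per second.
Time for a 28-frame gap: 28 ÷ (30/1001) = 14014/15 s.

14014/15 seconds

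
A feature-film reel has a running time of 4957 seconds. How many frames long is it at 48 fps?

237936 frames

Frames = 4957 × 48 = 237936.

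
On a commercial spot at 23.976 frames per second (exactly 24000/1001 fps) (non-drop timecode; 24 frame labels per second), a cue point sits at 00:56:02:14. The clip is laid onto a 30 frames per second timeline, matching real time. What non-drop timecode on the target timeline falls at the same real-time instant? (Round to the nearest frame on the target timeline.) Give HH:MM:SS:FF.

Source frame index: (0×3600 + 56×60 + 2) × 24 + 14 = 80702.
Real time: 80702 / (24000/1001) = 40391351/12000 s.
Target frame: (40391351/12000) × (30) = 40391351/400 ≈ 100978.378 → 100978.
At 30 labels/s: frame 100978 → 00:56:05:28.

00:56:05:28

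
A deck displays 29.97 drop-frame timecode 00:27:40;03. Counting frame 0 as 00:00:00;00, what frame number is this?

As if non-drop at 30 labels/s: (0 × 3600 + 27 × 60 + 40) × 30 + 3 = 49803.
Minute boundaries passed: 27; those not divisible by 10: 27 − 2 = 25; dropped labels = 2 × 25 = 50.
Actual frame index = 49803 − 50 = 49753.

49753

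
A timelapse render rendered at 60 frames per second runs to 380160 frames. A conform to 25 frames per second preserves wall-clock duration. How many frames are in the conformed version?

158400 frames

Target frames = source frames × (target rate / source rate) = 380160 × (25)/(60) = 380160 × 5/12 = 158400.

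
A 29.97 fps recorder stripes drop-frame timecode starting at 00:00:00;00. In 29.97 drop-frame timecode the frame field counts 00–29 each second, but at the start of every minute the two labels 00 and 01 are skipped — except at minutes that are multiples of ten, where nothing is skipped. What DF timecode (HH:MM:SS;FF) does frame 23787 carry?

Each 10-minute DF block holds 10 × 60 × 30 − 9 × 2 = 17982 frames. 23787 ÷ 17982 → 1 full block, remainder 5805.
Within the partial block the first minute is 1800 frames and each further minute 1798, so 3 further minute boundaries passed. Total skipped labels = 18 × 1 + 2 × 3 = 24.
Non-drop label index = 23787 + 24 = 23811; at 30 labels/s that is 00:13:13:21, i.e. DF 00:13:13;21.

00:13:13;21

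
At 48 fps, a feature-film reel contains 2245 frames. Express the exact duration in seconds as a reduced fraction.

2245/48 seconds

Running time = 2245 ÷ (48) = 2245 × 1/48 = 2245/48 s.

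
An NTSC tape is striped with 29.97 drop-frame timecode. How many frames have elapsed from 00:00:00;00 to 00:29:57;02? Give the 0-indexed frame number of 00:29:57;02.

Complete 10-minute blocks: 2, each 17982 frames → 35964.
Remaining 9 whole minutes in the current block: 1800 + 8 × 1798 = 16184 frames.
Within the current minute: 57 × 30 + 2 − 2 = 1710 (labels ;00/;01 skipped at this minute). Total = 35964 + 16184 + 1710 = 53858.

53858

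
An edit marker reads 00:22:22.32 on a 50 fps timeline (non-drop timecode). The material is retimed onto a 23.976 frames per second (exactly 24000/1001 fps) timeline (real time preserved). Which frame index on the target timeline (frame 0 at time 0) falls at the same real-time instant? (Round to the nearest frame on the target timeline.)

Source frame index: (0×3600 + 22×60 + 22) × 50 + 32 = 67132.
Real time: 67132 / (50) = 33566/25 s.
Target frame: (33566/25) × (24000/1001) = 2478720/77 ≈ 32191.169 → 32191.

frame 32191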